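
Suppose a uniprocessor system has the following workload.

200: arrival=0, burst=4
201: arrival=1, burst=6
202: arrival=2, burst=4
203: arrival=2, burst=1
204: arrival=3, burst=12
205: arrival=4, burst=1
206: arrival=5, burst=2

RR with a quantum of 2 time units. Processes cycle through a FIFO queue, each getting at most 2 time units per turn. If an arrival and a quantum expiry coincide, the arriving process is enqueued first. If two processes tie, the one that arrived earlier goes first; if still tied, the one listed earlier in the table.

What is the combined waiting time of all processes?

67

Gantt: | 200 0-2 | 201 2-4 | 202 4-6 | 203 6-7 | 200 7-9 | 204 9-11 | 205 11-12 | 201 12-14 | 206 14-16 | 202 16-18 | 204 18-20 | 201 20-22 | 204 22-30 |
Completion: 200=9  201=22  202=18  203=7  204=30  205=12  206=16
Waiting = turnaround − burst: 200=5, 201=15, 202=12, 203=4, 204=15, 205=7, 206=9
Total waiting = 5 + 15 + 12 + 4 + 15 + 7 + 9 = 67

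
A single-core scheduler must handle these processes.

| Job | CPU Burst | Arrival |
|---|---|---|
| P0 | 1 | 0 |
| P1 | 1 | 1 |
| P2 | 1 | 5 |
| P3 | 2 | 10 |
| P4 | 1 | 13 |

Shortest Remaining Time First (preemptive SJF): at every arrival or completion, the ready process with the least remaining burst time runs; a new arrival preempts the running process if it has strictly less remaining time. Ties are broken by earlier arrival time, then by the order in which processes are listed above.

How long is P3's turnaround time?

Timeline: | P0 0-1 | P1 1-2 | idle 2-5 | P2 5-6 | idle 6-10 | P3 10-12 | idle 12-13 | P4 13-14 |
Completion: P0=1  P1=2  P2=6  P3=12  P4=14
Turnaround (C−A): P0=1  P1=1  P2=1  P3=2  P4=1
Turnaround(P3) = completion − arrival = 12 − 10 = 2

2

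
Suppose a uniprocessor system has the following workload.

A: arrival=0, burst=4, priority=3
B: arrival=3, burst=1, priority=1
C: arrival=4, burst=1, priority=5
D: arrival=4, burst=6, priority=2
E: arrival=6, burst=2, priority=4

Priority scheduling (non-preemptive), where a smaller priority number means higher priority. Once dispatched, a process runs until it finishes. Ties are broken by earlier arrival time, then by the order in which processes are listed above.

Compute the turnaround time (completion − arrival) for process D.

Schedule: | A 0-4 | B 4-5 | D 5-11 | E 11-13 | C 13-14 |
Completion: A=4  B=5  C=14  D=11  E=13
Turnaround (C−A): A=4  B=2  C=10  D=7  E=7
Turnaround(D) = completion − arrival = 11 − 4 = 7

7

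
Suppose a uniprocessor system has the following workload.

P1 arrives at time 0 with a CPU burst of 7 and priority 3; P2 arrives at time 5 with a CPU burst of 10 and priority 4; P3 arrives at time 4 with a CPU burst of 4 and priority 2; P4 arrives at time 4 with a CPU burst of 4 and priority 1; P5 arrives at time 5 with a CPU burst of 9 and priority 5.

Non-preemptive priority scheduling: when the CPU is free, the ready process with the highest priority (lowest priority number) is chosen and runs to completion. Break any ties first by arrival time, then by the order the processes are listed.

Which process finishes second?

Schedule: | P1 0-7 | P4 7-11 | P3 11-15 | P2 15-25 | P5 25-34 |
Completion: P1=7  P2=25  P3=15  P4=11  P5=34
Turnaround (C−A): P1=7  P2=20  P3=11  P4=7  P5=29
Finish order: P1 → P4 → P3 → P2 → P5

P4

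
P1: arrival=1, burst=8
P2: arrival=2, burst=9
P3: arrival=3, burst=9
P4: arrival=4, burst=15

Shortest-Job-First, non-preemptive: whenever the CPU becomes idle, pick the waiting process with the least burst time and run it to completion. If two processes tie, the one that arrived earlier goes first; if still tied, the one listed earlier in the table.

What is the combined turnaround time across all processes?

86

Timeline: | idle 0-1 | P1 1-9 | P2 9-18 | P3 18-27 | P4 27-42 |
Completion: P1=9  P2=18  P3=27  P4=42
Turnaround (C−A): P1=8  P2=16  P3=24  P4=38
Turnaround = completion − arrival: P1=8, P2=16, P3=24, P4=38
Total turnaround = 8 + 16 + 24 + 38 = 86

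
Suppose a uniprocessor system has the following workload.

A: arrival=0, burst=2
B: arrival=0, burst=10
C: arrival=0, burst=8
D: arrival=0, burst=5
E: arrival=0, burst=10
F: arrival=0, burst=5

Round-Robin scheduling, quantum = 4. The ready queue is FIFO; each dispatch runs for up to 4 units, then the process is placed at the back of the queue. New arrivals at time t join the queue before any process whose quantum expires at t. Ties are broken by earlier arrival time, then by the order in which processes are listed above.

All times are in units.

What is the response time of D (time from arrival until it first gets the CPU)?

10

Gantt: | A 0-2 | B 2-6 | C 6-10 | D 10-14 | E 14-18 | F 18-22 | B 22-26 | C 26-30 | D 30-31 | E 31-35 | F 35-36 | B 36-38 | E 38-40 |
Completion: A=2  B=38  C=30  D=31  E=40  F=36
Response(D) = first start − arrival = 10 − 0 = 10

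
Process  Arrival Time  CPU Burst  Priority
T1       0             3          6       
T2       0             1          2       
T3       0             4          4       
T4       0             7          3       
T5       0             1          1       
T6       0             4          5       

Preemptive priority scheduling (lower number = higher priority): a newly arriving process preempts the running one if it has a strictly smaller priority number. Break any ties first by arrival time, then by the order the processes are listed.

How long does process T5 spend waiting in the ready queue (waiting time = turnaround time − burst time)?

0

Gantt: | T5 0-1 | T2 1-2 | T4 2-9 | T3 9-13 | T6 13-17 | T1 17-20 |
Completion: T1=20  T2=2  T3=13  T4=9  T5=1  T6=17
Waiting(T5) = turnaround − burst = 1 − 1 = 0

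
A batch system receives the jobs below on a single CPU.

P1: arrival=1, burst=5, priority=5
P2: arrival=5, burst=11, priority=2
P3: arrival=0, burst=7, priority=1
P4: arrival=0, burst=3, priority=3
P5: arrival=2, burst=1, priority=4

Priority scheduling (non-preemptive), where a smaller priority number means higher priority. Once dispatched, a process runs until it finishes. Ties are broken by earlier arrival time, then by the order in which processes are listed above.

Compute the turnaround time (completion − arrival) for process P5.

Timeline: | P3 0-7 | P2 7-18 | P4 18-21 | P5 21-22 | P1 22-27 |
Completion: P1=27  P2=18  P3=7  P4=21  P5=22
Turnaround(P5) = completion − arrival = 22 − 2 = 20

20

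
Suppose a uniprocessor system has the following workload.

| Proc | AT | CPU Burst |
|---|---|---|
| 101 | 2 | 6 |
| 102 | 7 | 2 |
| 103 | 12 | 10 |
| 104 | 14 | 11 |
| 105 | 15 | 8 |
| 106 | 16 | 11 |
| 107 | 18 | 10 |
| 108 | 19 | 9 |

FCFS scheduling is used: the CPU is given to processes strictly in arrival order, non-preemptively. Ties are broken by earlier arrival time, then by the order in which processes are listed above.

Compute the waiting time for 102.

Timeline: | idle 0-2 | 101 2-8 | 102 8-10 | idle 10-12 | 103 12-22 | 104 22-33 | 105 33-41 | 106 41-52 | 107 52-62 | 108 62-71 |
Completion: 101=8  102=10  103=22  104=33  105=41  106=52  107=62  108=71
Waiting(102) = turnaround − burst = 3 − 2 = 1

1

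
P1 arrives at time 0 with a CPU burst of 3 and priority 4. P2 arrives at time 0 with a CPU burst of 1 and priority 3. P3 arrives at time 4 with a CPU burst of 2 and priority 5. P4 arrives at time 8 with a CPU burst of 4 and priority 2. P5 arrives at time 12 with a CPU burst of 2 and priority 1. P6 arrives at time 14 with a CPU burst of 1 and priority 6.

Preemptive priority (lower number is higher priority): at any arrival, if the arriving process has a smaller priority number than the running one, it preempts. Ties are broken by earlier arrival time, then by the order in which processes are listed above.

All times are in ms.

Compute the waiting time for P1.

Timeline: | P2 0-1 | P1 1-4 | P3 4-6 | idle 6-8 | P4 8-12 | P5 12-14 | P6 14-15 |
Completion: P1=4  P2=1  P3=6  P4=12  P5=14  P6=15
Turnaround (C−A): P1=4  P2=1  P3=2  P4=4  P5=2  P6=1
Waiting(P1) = turnaround − burst = 4 − 3 = 1

1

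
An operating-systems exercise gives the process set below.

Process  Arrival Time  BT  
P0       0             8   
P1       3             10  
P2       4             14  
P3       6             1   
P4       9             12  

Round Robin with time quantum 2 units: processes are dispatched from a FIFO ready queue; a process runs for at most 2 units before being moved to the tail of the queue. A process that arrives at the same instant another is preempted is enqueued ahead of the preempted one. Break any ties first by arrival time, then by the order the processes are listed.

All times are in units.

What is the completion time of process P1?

Timeline: | P0 0-4 | P1 4-6 | P2 6-8 | P0 8-10 | P3 10-11 | P1 11-13 | P2 13-15 | P4 15-17 | P0 17-19 | P1 19-21 | P2 21-23 | P4 23-25 | P1 25-27 | P2 27-29 | P4 29-31 | P1 31-33 | P2 33-35 | P4 35-37 | P2 37-39 | P4 39-41 | P2 41-43 | P4 43-45 |
Completion: P0=19  P1=33  P2=43  P3=11  P4=45

33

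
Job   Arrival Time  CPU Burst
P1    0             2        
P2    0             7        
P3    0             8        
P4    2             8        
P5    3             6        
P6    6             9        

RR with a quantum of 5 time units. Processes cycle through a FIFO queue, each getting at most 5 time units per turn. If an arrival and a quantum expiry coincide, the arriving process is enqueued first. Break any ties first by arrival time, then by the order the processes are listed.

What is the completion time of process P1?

2

Gantt: | P1 0-2 | P2 2-7 | P3 7-12 | P4 12-17 | P5 17-22 | P6 22-27 | P2 27-29 | P3 29-32 | P4 32-35 | P5 35-36 | P6 36-40 |
Completion: P1=2  P2=29  P3=32  P4=35  P5=36  P6=40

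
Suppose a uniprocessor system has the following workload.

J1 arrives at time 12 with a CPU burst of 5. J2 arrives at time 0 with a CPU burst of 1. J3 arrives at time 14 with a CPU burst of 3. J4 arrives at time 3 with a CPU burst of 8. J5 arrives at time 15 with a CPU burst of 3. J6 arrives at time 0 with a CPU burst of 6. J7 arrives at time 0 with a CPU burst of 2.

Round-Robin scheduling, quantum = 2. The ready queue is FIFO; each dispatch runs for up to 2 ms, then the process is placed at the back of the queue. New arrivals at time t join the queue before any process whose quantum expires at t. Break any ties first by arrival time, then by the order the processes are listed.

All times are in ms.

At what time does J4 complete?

23

Timeline: | J2 0-1 | J6 1-3 | J7 3-5 | J4 5-7 | J6 7-9 | J4 9-11 | J6 11-13 | J4 13-15 | J1 15-17 | J3 17-19 | J5 19-21 | J4 21-23 | J1 23-25 | J3 25-26 | J5 26-27 | J1 27-28 |
Completion: J1=28  J2=1  J3=26  J4=23  J5=27  J6=13  J7=5
Turnaround (C−A): J1=16  J2=1  J3=12  J4=20  J5=12  J6=13  J7=5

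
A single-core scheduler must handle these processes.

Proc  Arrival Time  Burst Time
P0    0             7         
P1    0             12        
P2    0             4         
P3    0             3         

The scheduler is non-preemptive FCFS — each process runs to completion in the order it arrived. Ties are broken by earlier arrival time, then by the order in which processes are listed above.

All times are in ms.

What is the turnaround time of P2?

Timeline: | P0 0-7 | P1 7-19 | P2 19-23 | P3 23-26 |
Completion: P0=7  P1=19  P2=23  P3=26
Turnaround (C−A): P0=7  P1=19  P2=23  P3=26
Turnaround(P2) = completion − arrival = 23 − 0 = 23

23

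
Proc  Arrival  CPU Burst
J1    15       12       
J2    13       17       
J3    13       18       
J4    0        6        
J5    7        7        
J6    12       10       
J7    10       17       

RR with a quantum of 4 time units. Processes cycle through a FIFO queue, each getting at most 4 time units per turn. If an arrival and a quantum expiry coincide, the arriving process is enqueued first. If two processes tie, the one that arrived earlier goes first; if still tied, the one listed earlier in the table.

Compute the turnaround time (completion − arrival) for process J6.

Gantt: | J4 0-6 | idle 6-7 | J5 7-11 | J7 11-15 | J5 15-18 | J6 18-22 | J2 22-26 | J3 26-30 | J1 30-34 | J7 34-38 | J6 38-42 | J2 42-46 | J3 46-50 | J1 50-54 | J7 54-58 | J6 58-60 | J2 60-64 | J3 64-68 | J1 68-72 | J7 72-76 | J2 76-80 | J3 80-84 | J7 84-85 | J2 85-86 | J3 86-88 |
Completion: J1=72  J2=86  J3=88  J4=6  J5=18  J6=60  J7=85
Turnaround(J6) = completion − arrival = 60 − 12 = 48

48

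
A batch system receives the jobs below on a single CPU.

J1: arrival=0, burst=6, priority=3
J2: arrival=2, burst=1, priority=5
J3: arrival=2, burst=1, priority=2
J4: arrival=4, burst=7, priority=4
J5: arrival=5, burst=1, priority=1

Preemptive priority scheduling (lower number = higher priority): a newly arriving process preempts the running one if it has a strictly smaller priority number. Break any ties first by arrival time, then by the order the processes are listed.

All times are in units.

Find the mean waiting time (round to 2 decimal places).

3.80

Gantt: | J1 0-2 | J3 2-3 | J1 3-5 | J5 5-6 | J1 6-8 | J4 8-15 | J2 15-16 |
Completion: J1=8  J2=16  J3=3  J4=15  J5=6
Waiting times: J1=2, J2=13, J3=0, J4=4, J5=0
Average waiting = (2+13+0+4+0) / 5 = 19/5 = 3.80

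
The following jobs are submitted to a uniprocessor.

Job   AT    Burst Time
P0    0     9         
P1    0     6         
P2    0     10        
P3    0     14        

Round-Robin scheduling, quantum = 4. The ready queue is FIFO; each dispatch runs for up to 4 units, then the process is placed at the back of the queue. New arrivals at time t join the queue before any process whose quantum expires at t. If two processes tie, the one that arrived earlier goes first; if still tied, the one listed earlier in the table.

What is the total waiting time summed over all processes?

Schedule: | P0 0-4 | P1 4-8 | P2 8-12 | P3 12-16 | P0 16-20 | P1 20-22 | P2 22-26 | P3 26-30 | P0 30-31 | P2 31-33 | P3 33-39 |
Completion: P0=31  P1=22  P2=33  P3=39
Turnaround (C−A): P0=31  P1=22  P2=33  P3=39
Waiting = turnaround − burst: P0=22, P1=16, P2=23, P3=25
Total waiting = 22 + 16 + 23 + 25 = 86

86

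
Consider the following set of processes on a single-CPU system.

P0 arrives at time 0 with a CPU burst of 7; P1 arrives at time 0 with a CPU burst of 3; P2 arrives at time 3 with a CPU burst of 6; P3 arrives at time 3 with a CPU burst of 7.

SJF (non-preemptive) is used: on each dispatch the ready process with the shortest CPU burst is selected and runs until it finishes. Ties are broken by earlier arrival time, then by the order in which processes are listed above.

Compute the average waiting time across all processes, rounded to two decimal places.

Gantt: | P1 0-3 | P2 3-9 | P0 9-16 | P3 16-23 |
Completion: P0=16  P1=3  P2=9  P3=23
Turnaround (C−A): P0=16  P1=3  P2=6  P3=20
Waiting times: P0=9, P1=0, P2=0, P3=13
Average waiting = (9+0+0+13) / 4 = 22/4 = 5.50

5.50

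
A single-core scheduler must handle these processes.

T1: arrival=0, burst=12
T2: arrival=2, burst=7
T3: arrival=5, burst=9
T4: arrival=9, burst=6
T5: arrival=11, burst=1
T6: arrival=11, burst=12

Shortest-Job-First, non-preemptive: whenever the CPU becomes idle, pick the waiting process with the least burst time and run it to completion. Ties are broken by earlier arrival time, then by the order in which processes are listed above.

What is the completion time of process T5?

13

Schedule: | T1 0-12 | T5 12-13 | T4 13-19 | T2 19-26 | T3 26-35 | T6 35-47 |
Completion: T1=12  T2=26  T3=35  T4=19  T5=13  T6=47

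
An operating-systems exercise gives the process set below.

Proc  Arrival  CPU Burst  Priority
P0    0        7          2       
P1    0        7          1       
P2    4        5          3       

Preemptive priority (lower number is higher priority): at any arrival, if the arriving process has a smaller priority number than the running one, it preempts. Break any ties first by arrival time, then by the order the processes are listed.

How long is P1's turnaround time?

Gantt: | P1 0-7 | P0 7-14 | P2 14-19 |
Completion: P0=14  P1=7  P2=19
Turnaround (C−A): P0=14  P1=7  P2=15
Turnaround(P1) = completion − arrival = 7 − 0 = 7

7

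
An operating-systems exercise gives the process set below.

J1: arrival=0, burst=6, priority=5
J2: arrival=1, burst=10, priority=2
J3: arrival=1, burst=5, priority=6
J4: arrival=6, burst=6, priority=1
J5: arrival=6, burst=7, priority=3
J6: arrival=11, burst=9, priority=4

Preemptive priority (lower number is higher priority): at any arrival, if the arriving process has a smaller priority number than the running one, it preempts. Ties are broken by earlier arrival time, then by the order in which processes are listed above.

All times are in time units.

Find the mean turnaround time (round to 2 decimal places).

23.67

Gantt: | J1 0-1 | J2 1-6 | J4 6-12 | J2 12-17 | J5 17-24 | J6 24-33 | J1 33-38 | J3 38-43 |
Completion: J1=38  J2=17  J3=43  J4=12  J5=24  J6=33
Turnaround (C−A): J1=38  J2=16  J3=42  J4=6  J5=18  J6=22
Turnaround times: J1=38, J2=16, J3=42, J4=6, J5=18, J6=22
Average turnaround = (38+16+42+6+18+22) / 6 = 142/6 = 23.67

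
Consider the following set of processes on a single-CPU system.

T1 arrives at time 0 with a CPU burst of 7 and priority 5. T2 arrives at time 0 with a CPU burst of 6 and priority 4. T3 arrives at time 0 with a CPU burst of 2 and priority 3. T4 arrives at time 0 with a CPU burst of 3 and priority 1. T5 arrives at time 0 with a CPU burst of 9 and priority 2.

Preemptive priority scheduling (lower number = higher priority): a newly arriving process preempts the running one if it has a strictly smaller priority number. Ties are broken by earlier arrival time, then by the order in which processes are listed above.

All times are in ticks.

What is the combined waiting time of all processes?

Gantt: | T4 0-3 | T5 3-12 | T3 12-14 | T2 14-20 | T1 20-27 |
Completion: T1=27  T2=20  T3=14  T4=3  T5=12
Waiting = turnaround − burst: T1=20, T2=14, T3=12, T4=0, T5=3
Total waiting = 20 + 14 + 12 + 0 + 3 = 49

49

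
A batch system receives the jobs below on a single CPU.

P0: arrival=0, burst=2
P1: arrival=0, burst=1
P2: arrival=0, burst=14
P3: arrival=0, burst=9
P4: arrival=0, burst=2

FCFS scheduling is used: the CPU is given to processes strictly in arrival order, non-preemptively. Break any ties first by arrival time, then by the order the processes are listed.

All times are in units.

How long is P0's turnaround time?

Timeline: | P0 0-2 | P1 2-3 | P2 3-17 | P3 17-26 | P4 26-28 |
Completion: P0=2  P1=3  P2=17  P3=26  P4=28
Turnaround (C−A): P0=2  P1=3  P2=17  P3=26  P4=28
Turnaround(P0) = completion − arrival = 2 − 0 = 2

2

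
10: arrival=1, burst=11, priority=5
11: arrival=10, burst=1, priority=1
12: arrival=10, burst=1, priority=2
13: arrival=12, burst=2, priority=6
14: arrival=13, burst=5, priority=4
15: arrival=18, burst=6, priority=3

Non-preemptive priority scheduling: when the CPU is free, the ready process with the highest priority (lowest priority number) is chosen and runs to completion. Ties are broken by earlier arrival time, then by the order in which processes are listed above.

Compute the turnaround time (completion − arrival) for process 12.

Gantt: | idle 0-1 | 10 1-12 | 11 12-13 | 12 13-14 | 14 14-19 | 15 19-25 | 13 25-27 |
Completion: 10=12  11=13  12=14  13=27  14=19  15=25
Turnaround (C−A): 10=11  11=3  12=4  13=15  14=6  15=7
Turnaround(12) = completion − arrival = 14 − 10 = 4

4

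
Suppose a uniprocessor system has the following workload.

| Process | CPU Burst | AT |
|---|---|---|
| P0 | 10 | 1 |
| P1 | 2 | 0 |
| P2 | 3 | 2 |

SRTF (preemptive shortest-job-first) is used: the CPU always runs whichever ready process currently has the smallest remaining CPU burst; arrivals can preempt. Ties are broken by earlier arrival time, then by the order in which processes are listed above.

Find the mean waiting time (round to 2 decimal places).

1.33

Gantt: | P1 0-2 | P2 2-5 | P0 5-15 |
Completion: P0=15  P1=2  P2=5
Turnaround (C−A): P0=14  P1=2  P2=3
Waiting times: P0=4, P1=0, P2=0
Average waiting = (4+0+0) / 3 = 4/3 = 1.33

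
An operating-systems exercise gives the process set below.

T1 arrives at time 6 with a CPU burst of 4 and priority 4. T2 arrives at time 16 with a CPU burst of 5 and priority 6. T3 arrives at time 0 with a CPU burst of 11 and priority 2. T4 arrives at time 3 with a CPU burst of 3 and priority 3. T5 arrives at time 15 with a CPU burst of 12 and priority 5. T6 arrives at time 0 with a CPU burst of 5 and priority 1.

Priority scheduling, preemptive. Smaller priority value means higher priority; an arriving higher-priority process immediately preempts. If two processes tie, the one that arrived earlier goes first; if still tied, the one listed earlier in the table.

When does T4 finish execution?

19

Timeline: | T6 0-5 | T3 5-16 | T4 16-19 | T1 19-23 | T5 23-35 | T2 35-40 |
Completion: T1=23  T2=40  T3=16  T4=19  T5=35  T6=5
Turnaround (C−A): T1=17  T2=24  T3=16  T4=16  T5=20  T6=5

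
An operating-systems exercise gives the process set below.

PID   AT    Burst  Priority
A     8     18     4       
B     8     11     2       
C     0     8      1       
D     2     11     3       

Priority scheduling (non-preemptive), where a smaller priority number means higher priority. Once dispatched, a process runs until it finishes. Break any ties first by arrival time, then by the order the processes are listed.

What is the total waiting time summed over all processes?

Gantt: | C 0-8 | B 8-19 | D 19-30 | A 30-48 |
Completion: A=48  B=19  C=8  D=30
Turnaround (C−A): A=40  B=11  C=8  D=28
Waiting = turnaround − burst: A=22, B=0, C=0, D=17
Total waiting = 22 + 0 + 0 + 17 = 39

39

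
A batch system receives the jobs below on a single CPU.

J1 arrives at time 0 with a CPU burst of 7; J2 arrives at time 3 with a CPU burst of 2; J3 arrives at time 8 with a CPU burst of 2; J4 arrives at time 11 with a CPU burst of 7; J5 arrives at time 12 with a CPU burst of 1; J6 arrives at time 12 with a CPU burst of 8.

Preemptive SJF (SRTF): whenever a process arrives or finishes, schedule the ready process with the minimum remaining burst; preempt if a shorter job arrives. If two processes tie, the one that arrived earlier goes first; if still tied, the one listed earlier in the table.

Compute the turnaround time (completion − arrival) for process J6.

Timeline: | J1 0-3 | J2 3-5 | J1 5-9 | J3 9-11 | J4 11-12 | J5 12-13 | J4 13-19 | J6 19-27 |
Completion: J1=9  J2=5  J3=11  J4=19  J5=13  J6=27
Turnaround(J6) = completion − arrival = 27 − 12 = 15

15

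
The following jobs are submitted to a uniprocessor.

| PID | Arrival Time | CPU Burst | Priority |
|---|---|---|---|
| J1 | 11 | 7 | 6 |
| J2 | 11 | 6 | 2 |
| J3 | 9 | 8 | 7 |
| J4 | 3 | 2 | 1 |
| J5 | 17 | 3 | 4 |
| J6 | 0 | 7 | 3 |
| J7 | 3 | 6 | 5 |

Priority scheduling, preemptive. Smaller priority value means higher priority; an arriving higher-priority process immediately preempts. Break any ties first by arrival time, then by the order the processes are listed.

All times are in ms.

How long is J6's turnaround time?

9

Gantt: | J6 0-3 | J4 3-5 | J6 5-9 | J7 9-11 | J2 11-17 | J5 17-20 | J7 20-24 | J1 24-31 | J3 31-39 |
Completion: J1=31  J2=17  J3=39  J4=5  J5=20  J6=9  J7=24
Turnaround (C−A): J1=20  J2=6  J3=30  J4=2  J5=3  J6=9  J7=21
Turnaround(J6) = completion − arrival = 9 − 0 = 9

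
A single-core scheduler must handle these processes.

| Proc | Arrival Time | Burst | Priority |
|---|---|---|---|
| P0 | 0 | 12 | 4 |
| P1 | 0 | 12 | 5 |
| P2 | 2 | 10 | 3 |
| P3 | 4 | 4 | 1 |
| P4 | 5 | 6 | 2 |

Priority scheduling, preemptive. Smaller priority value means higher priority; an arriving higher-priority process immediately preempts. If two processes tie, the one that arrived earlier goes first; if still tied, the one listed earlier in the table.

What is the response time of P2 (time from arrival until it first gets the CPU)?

0

Schedule: | P0 0-2 | P2 2-4 | P3 4-8 | P4 8-14 | P2 14-22 | P0 22-32 | P1 32-44 |
Completion: P0=32  P1=44  P2=22  P3=8  P4=14
Response(P2) = first start − arrival = 2 − 2 = 0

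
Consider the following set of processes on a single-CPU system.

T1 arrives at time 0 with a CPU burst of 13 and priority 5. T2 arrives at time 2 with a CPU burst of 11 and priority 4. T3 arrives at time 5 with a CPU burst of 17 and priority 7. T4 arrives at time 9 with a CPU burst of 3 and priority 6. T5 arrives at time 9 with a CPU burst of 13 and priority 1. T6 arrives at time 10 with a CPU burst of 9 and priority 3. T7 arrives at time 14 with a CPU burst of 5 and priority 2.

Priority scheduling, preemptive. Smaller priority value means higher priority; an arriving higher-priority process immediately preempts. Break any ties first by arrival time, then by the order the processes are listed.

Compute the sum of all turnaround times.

252

Timeline: | T1 0-2 | T2 2-9 | T5 9-22 | T7 22-27 | T6 27-36 | T2 36-40 | T1 40-51 | T4 51-54 | T3 54-71 |
Completion: T1=51  T2=40  T3=71  T4=54  T5=22  T6=36  T7=27
Turnaround = completion − arrival: T1=51, T2=38, T3=66, T4=45, T5=13, T6=26, T7=13
Total turnaround = 51 + 38 + 66 + 45 + 13 + 26 + 13 = 252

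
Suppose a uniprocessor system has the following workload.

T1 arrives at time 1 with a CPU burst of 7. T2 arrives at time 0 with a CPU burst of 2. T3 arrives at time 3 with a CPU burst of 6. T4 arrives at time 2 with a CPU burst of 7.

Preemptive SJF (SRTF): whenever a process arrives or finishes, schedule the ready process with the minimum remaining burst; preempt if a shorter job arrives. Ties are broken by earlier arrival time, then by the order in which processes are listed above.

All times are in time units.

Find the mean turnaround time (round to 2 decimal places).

Schedule: | T2 0-2 | T1 2-9 | T3 9-15 | T4 15-22 |
Completion: T1=9  T2=2  T3=15  T4=22
Turnaround times: T1=8, T2=2, T3=12, T4=20
Average turnaround = (8+2+12+20) / 4 = 42/4 = 10.50

10.50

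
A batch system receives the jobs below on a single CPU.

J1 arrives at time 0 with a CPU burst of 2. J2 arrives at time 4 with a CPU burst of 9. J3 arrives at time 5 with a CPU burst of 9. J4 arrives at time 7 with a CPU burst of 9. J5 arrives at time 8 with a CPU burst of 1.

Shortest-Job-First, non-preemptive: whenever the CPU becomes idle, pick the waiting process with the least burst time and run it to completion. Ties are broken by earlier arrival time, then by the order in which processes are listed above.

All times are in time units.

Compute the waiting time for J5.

5

Timeline: | J1 0-2 | idle 2-4 | J2 4-13 | J5 13-14 | J3 14-23 | J4 23-32 |
Completion: J1=2  J2=13  J3=23  J4=32  J5=14
Waiting(J5) = turnaround − burst = 6 − 1 = 5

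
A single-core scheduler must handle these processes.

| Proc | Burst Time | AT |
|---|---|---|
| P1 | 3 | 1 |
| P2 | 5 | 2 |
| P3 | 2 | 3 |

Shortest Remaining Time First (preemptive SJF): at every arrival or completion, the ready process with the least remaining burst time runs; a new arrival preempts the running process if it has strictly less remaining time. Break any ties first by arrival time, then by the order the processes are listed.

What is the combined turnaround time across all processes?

Schedule: | idle 0-1 | P1 1-4 | P3 4-6 | P2 6-11 |
Completion: P1=4  P2=11  P3=6
Turnaround (C−A): P1=3  P2=9  P3=3
Turnaround = completion − arrival: P1=3, P2=9, P3=3
Total turnaround = 3 + 9 + 3 = 15

15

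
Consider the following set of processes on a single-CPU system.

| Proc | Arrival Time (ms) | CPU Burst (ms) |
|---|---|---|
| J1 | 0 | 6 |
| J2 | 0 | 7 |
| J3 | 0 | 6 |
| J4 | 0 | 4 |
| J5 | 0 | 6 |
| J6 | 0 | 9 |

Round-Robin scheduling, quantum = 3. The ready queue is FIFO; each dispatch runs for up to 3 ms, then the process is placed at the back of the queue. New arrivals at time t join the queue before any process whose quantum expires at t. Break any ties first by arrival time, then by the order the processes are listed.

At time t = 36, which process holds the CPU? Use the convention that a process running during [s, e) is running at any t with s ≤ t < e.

Timeline: | J1 0-3 | J2 3-6 | J3 6-9 | J4 9-12 | J5 12-15 | J6 15-18 | J1 18-21 | J2 21-24 | J3 24-27 | J4 27-28 | J5 28-31 | J6 31-34 | J2 34-35 | J6 35-38 |
Completion: J1=21  J2=35  J3=27  J4=28  J5=31  J6=38

J6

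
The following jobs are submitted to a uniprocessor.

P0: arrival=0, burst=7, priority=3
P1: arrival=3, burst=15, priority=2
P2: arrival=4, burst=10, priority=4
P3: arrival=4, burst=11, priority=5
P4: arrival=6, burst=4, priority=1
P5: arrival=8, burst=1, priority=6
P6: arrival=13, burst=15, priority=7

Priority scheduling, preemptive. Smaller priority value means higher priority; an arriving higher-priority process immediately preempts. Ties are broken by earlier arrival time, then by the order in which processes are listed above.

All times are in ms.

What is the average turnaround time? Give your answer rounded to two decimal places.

30.57

Timeline: | P0 0-3 | P1 3-6 | P4 6-10 | P1 10-22 | P0 22-26 | P2 26-36 | P3 36-47 | P5 47-48 | P6 48-63 |
Completion: P0=26  P1=22  P2=36  P3=47  P4=10  P5=48  P6=63
Turnaround (C−A): P0=26  P1=19  P2=32  P3=43  P4=4  P5=40  P6=50
Turnaround times: P0=26, P1=19, P2=32, P3=43, P4=4, P5=40, P6=50
Average turnaround = (26+19+32+43+4+40+50) / 7 = 214/7 = 30.57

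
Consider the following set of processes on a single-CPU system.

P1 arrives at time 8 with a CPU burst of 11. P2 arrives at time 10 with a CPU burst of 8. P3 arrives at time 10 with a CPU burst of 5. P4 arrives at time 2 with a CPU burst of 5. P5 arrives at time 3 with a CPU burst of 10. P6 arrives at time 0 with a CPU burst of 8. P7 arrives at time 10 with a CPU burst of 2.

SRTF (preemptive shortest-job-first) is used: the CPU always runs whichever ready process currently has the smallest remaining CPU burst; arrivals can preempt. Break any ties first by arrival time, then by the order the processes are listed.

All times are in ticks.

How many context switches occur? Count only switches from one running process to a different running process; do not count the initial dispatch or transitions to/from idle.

8

Schedule: | P6 0-2 | P4 2-7 | P6 7-10 | P7 10-12 | P6 12-15 | P3 15-20 | P2 20-28 | P5 28-38 | P1 38-49 |
Completion: P1=49  P2=28  P3=20  P4=7  P5=38  P6=15  P7=12
Turnaround (C−A): P1=41  P2=18  P3=10  P4=5  P5=35  P6=15  P7=2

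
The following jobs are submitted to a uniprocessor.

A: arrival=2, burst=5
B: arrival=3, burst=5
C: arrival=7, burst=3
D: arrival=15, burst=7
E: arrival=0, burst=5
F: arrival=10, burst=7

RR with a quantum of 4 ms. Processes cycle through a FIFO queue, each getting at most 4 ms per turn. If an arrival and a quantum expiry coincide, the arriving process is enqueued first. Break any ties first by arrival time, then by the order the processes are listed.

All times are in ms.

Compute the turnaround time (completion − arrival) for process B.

Timeline: | E 0-4 | A 4-8 | B 8-12 | E 12-13 | C 13-16 | A 16-17 | F 17-21 | B 21-22 | D 22-26 | F 26-29 | D 29-32 |
Completion: A=17  B=22  C=16  D=32  E=13  F=29
Turnaround (C−A): A=15  B=19  C=9  D=17  E=13  F=19
Turnaround(B) = completion − arrival = 22 − 3 = 19

19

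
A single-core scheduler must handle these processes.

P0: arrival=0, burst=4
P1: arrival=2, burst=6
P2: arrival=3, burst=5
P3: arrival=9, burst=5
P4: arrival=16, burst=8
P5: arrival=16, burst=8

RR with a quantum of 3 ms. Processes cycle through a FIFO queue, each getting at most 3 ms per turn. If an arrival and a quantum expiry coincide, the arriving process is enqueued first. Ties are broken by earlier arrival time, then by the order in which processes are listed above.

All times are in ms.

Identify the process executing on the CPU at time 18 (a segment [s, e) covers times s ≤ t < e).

P4

Timeline: | P0 0-3 | P1 3-6 | P2 6-9 | P0 9-10 | P1 10-13 | P3 13-16 | P2 16-18 | P4 18-21 | P5 21-24 | P3 24-26 | P4 26-29 | P5 29-32 | P4 32-34 | P5 34-36 |
Completion: P0=10  P1=13  P2=18  P3=26  P4=34  P5=36
Turnaround (C−A): P0=10  P1=11  P2=15  P3=17  P4=18  P5=20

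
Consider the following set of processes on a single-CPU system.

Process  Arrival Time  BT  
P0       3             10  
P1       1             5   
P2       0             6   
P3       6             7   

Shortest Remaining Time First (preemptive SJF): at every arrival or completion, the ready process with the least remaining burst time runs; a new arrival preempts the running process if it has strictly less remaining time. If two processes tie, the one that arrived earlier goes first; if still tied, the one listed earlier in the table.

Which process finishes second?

Schedule: | P2 0-6 | P1 6-11 | P3 11-18 | P0 18-28 |
Completion: P0=28  P1=11  P2=6  P3=18
Finish order: P2 → P1 → P3 → P0

P1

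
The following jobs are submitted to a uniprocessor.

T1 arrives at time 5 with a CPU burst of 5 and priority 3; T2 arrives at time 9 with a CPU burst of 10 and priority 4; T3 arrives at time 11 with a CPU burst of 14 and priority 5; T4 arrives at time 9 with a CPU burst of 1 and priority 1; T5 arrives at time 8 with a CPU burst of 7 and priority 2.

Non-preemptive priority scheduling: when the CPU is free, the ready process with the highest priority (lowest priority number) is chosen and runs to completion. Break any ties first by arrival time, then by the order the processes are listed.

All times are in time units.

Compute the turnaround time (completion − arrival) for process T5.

10

Timeline: | idle 0-5 | T1 5-10 | T4 10-11 | T5 11-18 | T2 18-28 | T3 28-42 |
Completion: T1=10  T2=28  T3=42  T4=11  T5=18
Turnaround (C−A): T1=5  T2=19  T3=31  T4=2  T5=10
Turnaround(T5) = completion − arrival = 18 − 8 = 10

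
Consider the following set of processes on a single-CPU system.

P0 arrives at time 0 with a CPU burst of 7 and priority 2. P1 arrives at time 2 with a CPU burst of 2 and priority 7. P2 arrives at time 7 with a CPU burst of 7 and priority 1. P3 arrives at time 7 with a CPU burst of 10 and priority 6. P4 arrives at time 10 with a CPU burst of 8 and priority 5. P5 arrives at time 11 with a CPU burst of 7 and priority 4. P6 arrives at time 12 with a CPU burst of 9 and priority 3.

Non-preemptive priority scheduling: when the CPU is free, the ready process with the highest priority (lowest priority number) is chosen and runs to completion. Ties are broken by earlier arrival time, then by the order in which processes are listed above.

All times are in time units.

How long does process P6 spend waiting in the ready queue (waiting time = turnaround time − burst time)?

2

Timeline: | P0 0-7 | P2 7-14 | P6 14-23 | P5 23-30 | P4 30-38 | P3 38-48 | P1 48-50 |
Completion: P0=7  P1=50  P2=14  P3=48  P4=38  P5=30  P6=23
Waiting(P6) = turnaround − burst = 11 − 9 = 2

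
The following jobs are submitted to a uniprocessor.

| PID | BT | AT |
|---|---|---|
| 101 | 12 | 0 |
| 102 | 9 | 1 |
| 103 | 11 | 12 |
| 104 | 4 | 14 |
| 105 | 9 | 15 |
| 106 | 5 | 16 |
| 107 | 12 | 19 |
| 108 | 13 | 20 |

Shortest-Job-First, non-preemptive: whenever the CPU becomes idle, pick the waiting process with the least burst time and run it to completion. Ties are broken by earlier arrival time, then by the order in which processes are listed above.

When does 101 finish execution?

12

Timeline: | 101 0-12 | 102 12-21 | 104 21-25 | 106 25-30 | 105 30-39 | 103 39-50 | 107 50-62 | 108 62-75 |
Completion: 101=12  102=21  103=50  104=25  105=39  106=30  107=62  108=75
Turnaround (C−A): 101=12  102=20  103=38  104=11  105=24  106=14  107=43  108=55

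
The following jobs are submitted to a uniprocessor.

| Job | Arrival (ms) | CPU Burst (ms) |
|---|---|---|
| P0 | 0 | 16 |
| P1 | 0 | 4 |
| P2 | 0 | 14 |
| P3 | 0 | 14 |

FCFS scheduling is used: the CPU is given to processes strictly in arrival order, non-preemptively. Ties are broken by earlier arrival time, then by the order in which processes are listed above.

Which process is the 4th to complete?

Schedule: | P0 0-16 | P1 16-20 | P2 20-34 | P3 34-48 |
Completion: P0=16  P1=20  P2=34  P3=48
Finish order: P0 → P1 → P2 → P3

P3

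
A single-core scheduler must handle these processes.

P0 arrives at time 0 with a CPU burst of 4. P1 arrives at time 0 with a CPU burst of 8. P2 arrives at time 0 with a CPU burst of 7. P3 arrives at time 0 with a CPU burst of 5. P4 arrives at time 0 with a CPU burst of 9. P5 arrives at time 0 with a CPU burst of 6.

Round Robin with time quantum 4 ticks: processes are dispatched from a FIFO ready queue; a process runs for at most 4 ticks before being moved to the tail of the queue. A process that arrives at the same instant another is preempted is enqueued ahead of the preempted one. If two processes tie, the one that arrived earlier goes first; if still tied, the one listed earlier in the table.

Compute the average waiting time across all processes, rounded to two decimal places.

22.17

Timeline: | P0 0-4 | P1 4-8 | P2 8-12 | P3 12-16 | P4 16-20 | P5 20-24 | P1 24-28 | P2 28-31 | P3 31-32 | P4 32-36 | P5 36-38 | P4 38-39 |
Completion: P0=4  P1=28  P2=31  P3=32  P4=39  P5=38
Waiting times: P0=0, P1=20, P2=24, P3=27, P4=30, P5=32
Average waiting = (0+20+24+27+30+32) / 6 = 133/6 = 22.17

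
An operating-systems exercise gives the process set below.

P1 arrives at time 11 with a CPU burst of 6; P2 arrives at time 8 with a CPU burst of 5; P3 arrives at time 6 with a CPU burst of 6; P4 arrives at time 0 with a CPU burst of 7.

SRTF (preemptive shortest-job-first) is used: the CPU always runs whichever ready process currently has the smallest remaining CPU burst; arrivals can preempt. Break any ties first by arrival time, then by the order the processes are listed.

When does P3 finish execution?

Schedule: | P4 0-7 | P3 7-13 | P2 13-18 | P1 18-24 |
Completion: P1=24  P2=18  P3=13  P4=7
Turnaround (C−A): P1=13  P2=10  P3=7  P4=7

13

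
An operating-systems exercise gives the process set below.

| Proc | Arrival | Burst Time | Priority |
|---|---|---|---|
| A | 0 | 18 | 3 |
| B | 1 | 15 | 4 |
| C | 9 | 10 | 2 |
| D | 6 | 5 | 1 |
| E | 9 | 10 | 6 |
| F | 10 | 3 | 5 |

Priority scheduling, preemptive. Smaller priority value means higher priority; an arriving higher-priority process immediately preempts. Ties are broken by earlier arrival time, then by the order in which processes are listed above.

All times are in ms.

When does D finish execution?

Schedule: | A 0-6 | D 6-11 | C 11-21 | A 21-33 | B 33-48 | F 48-51 | E 51-61 |
Completion: A=33  B=48  C=21  D=11  E=61  F=51

11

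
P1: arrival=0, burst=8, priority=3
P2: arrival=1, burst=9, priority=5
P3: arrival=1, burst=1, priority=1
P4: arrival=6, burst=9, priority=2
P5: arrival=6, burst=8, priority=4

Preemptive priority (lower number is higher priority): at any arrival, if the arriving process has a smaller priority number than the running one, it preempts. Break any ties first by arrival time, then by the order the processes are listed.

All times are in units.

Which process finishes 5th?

P2

Gantt: | P1 0-1 | P3 1-2 | P1 2-6 | P4 6-15 | P1 15-18 | P5 18-26 | P2 26-35 |
Completion: P1=18  P2=35  P3=2  P4=15  P5=26
Finish order: P3 → P4 → P1 → P5 → P2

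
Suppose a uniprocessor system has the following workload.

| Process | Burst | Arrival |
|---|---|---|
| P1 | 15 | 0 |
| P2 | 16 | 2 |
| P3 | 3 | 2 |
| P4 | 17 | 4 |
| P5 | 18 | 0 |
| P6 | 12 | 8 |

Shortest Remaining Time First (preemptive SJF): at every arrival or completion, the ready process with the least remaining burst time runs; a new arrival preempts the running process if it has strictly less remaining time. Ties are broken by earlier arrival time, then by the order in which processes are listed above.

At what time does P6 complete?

30

Schedule: | P1 0-2 | P3 2-5 | P1 5-18 | P6 18-30 | P2 30-46 | P4 46-63 | P5 63-81 |
Completion: P1=18  P2=46  P3=5  P4=63  P5=81  P6=30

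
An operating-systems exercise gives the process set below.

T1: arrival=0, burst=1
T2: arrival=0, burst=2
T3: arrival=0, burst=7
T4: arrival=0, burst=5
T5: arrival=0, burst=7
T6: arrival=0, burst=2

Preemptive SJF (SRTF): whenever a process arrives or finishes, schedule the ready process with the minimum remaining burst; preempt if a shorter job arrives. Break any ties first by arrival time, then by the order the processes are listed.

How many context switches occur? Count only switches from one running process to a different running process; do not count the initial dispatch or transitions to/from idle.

5

Gantt: | T1 0-1 | T2 1-3 | T6 3-5 | T4 5-10 | T3 10-17 | T5 17-24 |
Completion: T1=1  T2=3  T3=17  T4=10  T5=24  T6=5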